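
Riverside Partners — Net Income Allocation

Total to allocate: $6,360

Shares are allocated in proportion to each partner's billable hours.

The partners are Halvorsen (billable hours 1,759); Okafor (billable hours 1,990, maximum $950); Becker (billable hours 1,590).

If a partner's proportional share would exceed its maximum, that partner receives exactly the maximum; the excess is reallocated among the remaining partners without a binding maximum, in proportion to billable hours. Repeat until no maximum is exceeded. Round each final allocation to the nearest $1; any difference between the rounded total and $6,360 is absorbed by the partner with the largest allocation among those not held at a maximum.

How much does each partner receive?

Sum of billable hours: 5,339.
Pro-rata shares before constraints: Halvorsen 2,095.38; Okafor 2,370.56; Becker 1,894.06.
Held at cap: Okafor ($950); remaining pool $5,410 reallocated over remaining billable hours 3,349.
Redistributed shares: Halvorsen 2,841.502 → $2,842; Becker 2,568.498 → $2,568.

Halvorsen: $2,842; Okafor: $950; Becker: $2,568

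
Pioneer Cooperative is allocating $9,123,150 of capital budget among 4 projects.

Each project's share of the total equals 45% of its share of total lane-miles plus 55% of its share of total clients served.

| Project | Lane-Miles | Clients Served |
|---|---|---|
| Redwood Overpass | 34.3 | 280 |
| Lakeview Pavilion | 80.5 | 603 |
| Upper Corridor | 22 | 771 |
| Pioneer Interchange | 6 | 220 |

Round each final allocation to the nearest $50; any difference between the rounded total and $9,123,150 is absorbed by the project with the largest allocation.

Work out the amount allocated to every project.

Totals — lane-miles 142.8, clients served 1,874.
Composite weights (45% lane-miles + 55% clients served): Redwood Overpass 0.1903; Lakeview Pavilion 0.4307; Upper Corridor 0.2956; Pioneer Interchange 0.0835.
Proportional shares: Redwood Overpass 1,735,819.75; Lakeview Pavilion 3,928,892.37; Upper Corridor 2,696,879.90; Pioneer Interchange 761,557.98.
Rounded to nearest $50: Redwood Overpass $1,735,800; Lakeview Pavilion $3,928,900; Upper Corridor $2,696,900; Pioneer Interchange $761,550. Sum = $9,123,150.
Rounded total matches; no reconciliation needed.

Redwood Overpass: $1,735,800 | Lakeview Pavilion: $3,928,900 | Upper Corridor: $2,696,900 | Pioneer Interchange: $761,550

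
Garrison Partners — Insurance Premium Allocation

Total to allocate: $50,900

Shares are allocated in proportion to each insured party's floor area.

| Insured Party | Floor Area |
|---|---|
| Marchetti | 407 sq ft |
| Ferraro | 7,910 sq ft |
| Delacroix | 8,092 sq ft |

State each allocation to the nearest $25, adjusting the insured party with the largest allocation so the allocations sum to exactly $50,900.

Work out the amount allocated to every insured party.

Marchetti: $1,250 · Ferraro: $24,525 · Delacroix: $25,125

Total floor area = 16,409.
Raw shares: Marchetti 407/16,409 × $50,900 = 1,262.496; Ferraro 7,910/16,409 × $50,900 = 24,536.47; Delacroix 8,092/16,409 × $50,900 = 25,101.03.
After rounding ($25): Marchetti $1,250; Ferraro $24,525; Delacroix $25,100. Sum = $50,875.
Difference $50,900 − $50,875 = +$25 applied to largest allocation (Delacroix): Delacroix becomes $25,125.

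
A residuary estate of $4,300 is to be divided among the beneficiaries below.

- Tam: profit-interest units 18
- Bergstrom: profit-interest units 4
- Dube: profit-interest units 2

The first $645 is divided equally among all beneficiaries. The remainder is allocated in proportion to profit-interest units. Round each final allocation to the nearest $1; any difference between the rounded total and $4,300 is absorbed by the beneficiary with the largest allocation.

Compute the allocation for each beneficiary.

Tam: $2,956 | Bergstrom: $824 | Dube: $520

$645 shared equally gives $215 per beneficiary.
Remainder $3,655 by profit-interest units (total 24): Tam 2,741.25 → $2,741; Bergstrom 609.17 → $609; Dube 304.58 → $305.
Totals: Tam $215 + $2,741 = $2,956; Bergstrom $215 + $609 = $824; Dube $215 + $305 = $520.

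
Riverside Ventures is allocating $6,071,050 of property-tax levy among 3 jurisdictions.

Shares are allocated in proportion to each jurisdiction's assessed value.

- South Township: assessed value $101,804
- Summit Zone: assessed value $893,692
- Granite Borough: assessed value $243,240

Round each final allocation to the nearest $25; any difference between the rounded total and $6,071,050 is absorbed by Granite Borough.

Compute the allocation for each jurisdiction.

Sum of assessed value: 1,238,736.
Raw shares: South Township 101,804/1,238,736 × $6,071,050 = 498,941.80; Summit Zone 893,692/1,238,736 × $6,071,050 = 4,379,988.00; Granite Borough 243,240/1,238,736 × $6,071,050 = 1,192,120.20.
After rounding ($25): South Township $498,950; Summit Zone $4,380,000; Granite Borough $1,192,125. Sum = $6,071,075.
Difference $6,071,050 − $6,071,075 = −$25 applied to Granite Borough: Granite Borough becomes $1,192,100.

South Township: $498,950 · Summit Zone: $4,380,000 · Granite Borough: $1,192,100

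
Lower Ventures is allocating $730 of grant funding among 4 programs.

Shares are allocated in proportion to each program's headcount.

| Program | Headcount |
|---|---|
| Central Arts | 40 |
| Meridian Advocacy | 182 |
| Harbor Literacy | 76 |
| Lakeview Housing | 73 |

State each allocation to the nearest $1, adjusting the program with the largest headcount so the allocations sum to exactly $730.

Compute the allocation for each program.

Central Arts: $79 | Meridian Advocacy: $357 | Harbor Literacy: $150 | Lakeview Housing: $144

Sum of headcount: 40 + 182 + 76 + 73 = 371.
Pro-rata amounts: Central Arts 78.71; Meridian Advocacy 358.11; Harbor Literacy 149.54; Lakeview Housing 143.64.
At nearest $1: Central Arts $79; Meridian Advocacy $358; Harbor Literacy $150; Lakeview Housing $144. Sum = $731.
Difference $730 − $731 = −$1 applied to largest headcount (Meridian Advocacy): Meridian Advocacy becomes $357.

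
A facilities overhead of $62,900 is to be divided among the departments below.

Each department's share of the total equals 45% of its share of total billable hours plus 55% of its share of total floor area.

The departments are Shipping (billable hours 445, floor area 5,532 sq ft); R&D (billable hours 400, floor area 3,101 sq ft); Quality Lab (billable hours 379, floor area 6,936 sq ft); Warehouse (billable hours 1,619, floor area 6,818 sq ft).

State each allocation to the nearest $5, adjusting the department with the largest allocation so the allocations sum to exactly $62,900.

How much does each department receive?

Shipping: $12,980 | R&D: $8,775 | Quality Lab: $14,490 | Warehouse: $26,655

Billable hours total 2,843; floor area total 22,387.
Composite weights (45% billable hours + 55% floor area): Shipping 0.2063; R&D 0.1395; Quality Lab 0.2304; Warehouse 0.4238.
Proportional shares: Shipping 12,979.13; R&D 8,774.44; Quality Lab 14,491.65; Warehouse 26,654.78.
At nearest $5: Shipping $12,980; R&D $8,775; Quality Lab $14,490; Warehouse $26,655. Sum = $62,900.
Sum already equals the total — no adjustment.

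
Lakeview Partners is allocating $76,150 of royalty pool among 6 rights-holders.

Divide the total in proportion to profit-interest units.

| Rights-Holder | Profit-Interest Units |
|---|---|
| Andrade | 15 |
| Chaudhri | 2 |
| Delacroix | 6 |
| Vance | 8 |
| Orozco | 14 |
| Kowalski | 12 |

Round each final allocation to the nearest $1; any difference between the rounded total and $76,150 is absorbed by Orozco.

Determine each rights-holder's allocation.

Total profit-interest units = 57.
Unrounded shares: Andrade 15/57 × $76,150 = 20,039.47; Chaudhri 2/57 × $76,150 = 2,671.93; Delacroix 6/57 × $76,150 = 8,015.79; Vance 8/57 × $76,150 = 10,687.72; Orozco 14/57 × $76,150 = 18,703.51; Kowalski 12/57 × $76,150 = 16,031.58.
At nearest $1: Andrade $20,039; Chaudhri $2,672; Delacroix $8,016; Vance $10,688; Orozco $18,704; Kowalski $16,032. Sum = $76,151.
Difference $76,150 − $76,151 = −$1 applied to Orozco: Orozco becomes $18,703.

Andrade: $20,039; Chaudhri: $2,672; Delacroix: $8,016; Vance: $10,688; Orozco: $18,703; Kowalski: $16,032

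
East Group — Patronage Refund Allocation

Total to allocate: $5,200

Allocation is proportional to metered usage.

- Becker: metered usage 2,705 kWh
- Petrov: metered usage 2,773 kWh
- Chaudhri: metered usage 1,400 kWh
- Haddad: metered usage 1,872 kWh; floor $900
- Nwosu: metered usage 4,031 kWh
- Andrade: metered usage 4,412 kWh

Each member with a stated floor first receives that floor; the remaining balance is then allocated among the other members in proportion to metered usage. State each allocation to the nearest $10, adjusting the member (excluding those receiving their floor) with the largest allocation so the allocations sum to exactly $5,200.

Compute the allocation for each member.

Becker: $760; Petrov: $780; Chaudhri: $390; Haddad: $900; Nwosu: $1,130; Andrade: $1,240

Guaranteed amounts: Haddad $900. Balance $4,300.
Balance split over remaining metered usage 15,321: Becker 759.19 → $760; Petrov 778.27 → $780; Chaudhri 392.92 → $390; Nwosu 1,131.34 → $1,130; Andrade 1,238.27 → $1,240.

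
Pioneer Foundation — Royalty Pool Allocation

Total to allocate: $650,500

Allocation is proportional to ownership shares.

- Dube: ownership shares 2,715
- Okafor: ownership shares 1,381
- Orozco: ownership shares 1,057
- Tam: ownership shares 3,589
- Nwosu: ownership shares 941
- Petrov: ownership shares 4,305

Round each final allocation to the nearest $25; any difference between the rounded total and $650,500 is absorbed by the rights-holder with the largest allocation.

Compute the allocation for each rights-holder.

Dube: $126,250 | Okafor: $64,225 | Orozco: $49,150 | Tam: $166,900 | Nwosu: $43,750 | Petrov: $200,225

Ownership shares total: 13,988.
Raw shares: Dube 2,715/13,988 × $650,500 = 126,258.76; Okafor 1,381/13,988 × $650,500 = 64,222.23; Orozco 1,057/13,988 × $650,500 = 49,154.88; Tam 3,589/13,988 × $650,500 = 166,903.38; Nwosu 941/13,988 × $650,500 = 43,760.40; Petrov 4,305/13,988 × $650,500 = 200,200.35.
At nearest $25: Dube $126,250; Okafor $64,225; Orozco $49,150; Tam $166,900; Nwosu $43,750; Petrov $200,200. Sum = $650,475.
Difference $650,500 − $650,475 = +$25 applied to largest allocation (Petrov): Petrov becomes $200,225.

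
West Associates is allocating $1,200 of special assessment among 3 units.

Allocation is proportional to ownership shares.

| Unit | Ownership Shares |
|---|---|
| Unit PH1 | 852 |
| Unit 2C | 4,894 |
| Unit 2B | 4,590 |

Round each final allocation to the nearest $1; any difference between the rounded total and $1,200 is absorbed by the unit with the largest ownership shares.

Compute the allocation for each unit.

Total ownership shares = 852 + 4,894 + 4,590 = 10,336.
Proportional shares: Unit PH1 98.92; Unit 2C 568.19; Unit 2B 532.89.
After rounding ($1): Unit PH1 $99; Unit 2C $568; Unit 2B $533. Sum = $1,200.
Rounded total matches; no reconciliation needed.

Unit PH1: $99 | Unit 2C: $568 | Unit 2B: $533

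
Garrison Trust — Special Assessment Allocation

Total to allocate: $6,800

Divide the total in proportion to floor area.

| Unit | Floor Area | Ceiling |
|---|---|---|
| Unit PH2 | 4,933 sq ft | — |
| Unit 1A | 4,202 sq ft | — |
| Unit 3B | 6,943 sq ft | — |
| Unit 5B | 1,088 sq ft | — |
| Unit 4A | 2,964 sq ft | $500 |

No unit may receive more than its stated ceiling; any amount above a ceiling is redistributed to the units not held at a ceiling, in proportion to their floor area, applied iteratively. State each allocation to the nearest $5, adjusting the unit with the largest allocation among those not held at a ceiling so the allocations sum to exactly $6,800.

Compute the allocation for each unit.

Sum of floor area: 20,130.
Proportional shares (ignoring caps): Unit PH2 1,666.39; Unit 1A 1,419.45; Unit 3B 2,345.38; Unit 5B 367.53; Unit 4A 1,001.25.
Capped: Unit 4A ($500); residual $6,300 reallocated over remaining floor area 17,166.
Shares after redistribution: Unit PH2 1,810.43 → $1,810; Unit 1A 1,542.15 → $1,540; Unit 3B 2,548.11 → $2,550; Unit 5B 399.30 → $400.

Unit PH2: $1,810 · Unit 1A: $1,540 · Unit 3B: $2,550 · Unit 5B: $400 · Unit 4A: $500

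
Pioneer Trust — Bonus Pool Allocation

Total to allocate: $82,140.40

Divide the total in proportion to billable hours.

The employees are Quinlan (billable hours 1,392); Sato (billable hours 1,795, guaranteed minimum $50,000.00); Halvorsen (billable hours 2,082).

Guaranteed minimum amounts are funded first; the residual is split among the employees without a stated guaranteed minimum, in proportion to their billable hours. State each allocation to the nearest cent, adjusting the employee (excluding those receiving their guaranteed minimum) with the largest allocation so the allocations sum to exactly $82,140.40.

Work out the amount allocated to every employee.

Minimums first: Sato $50,000.00. Remaining pool $32,140.40.
Remaining pool split over remaining billable hours 3,474: Quinlan 12,878.3641 → $12,878.36; Halvorsen 19,262.0359 → $19,262.04.

Quinlan: $12,878.36 · Sato: $50,000.00 · Halvorsen: $19,262.04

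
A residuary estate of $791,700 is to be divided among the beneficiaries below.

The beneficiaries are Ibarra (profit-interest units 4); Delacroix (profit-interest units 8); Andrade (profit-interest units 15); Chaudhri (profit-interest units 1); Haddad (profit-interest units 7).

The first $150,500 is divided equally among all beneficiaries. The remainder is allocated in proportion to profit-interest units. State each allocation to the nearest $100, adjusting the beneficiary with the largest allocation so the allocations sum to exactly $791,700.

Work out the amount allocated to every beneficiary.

Ibarra: $103,400 · Delacroix: $176,700 · Andrade: $304,900 · Chaudhri: $48,400 · Haddad: $158,300

Equal tier: $150,500 ÷ 5 = $30,100 apiece.
Remainder $641,200 by profit-interest units (total 35): Ibarra 73,280.00 → $73,300; Delacroix 146,560.00 → $146,600; Andrade 274,800.00 → $274,800; Chaudhri 18,320.00 → $18,300; Haddad 128,240.00 → $128,200.
Totals: Ibarra $30,100 + $73,300 = $103,400; Delacroix $30,100 + $146,600 = $176,700; Andrade $30,100 + $274,800 = $304,900; Chaudhri $30,100 + $18,300 = $48,400; Haddad $30,100 + $128,200 = $158,300.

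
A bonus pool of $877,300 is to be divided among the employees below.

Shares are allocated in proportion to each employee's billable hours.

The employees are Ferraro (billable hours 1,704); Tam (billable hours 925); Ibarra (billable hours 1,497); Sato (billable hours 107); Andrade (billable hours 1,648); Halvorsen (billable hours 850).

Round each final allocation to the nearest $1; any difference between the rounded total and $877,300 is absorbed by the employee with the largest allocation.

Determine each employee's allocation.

Ferraro: $222,094 · Tam: $120,562 · Ibarra: $195,115 · Sato: $13,946 · Andrade: $214,796 · Halvorsen: $110,787

Billable hours total: 6,731.
Pro-rata amounts: Ferraro 1,704/6,731 × $877,300 = 222,094.67; Tam 925/6,731 × $877,300 = 120,561.95; Ibarra 1,497/6,731 × $877,300 = 195,114.86; Sato 107/6,731 × $877,300 = 13,946.09; Andrade 1,648/6,731 × $877,300 = 214,795.78; Halvorsen 850/6,731 × $877,300 = 110,786.66.
At nearest $1: Ferraro $222,095; Tam $120,562; Ibarra $195,115; Sato $13,946; Andrade $214,796; Halvorsen $110,787. Sum = $877,301.
Difference $877,300 − $877,301 = −$1 applied to largest allocation (Ferraro): Ferraro becomes $222,094.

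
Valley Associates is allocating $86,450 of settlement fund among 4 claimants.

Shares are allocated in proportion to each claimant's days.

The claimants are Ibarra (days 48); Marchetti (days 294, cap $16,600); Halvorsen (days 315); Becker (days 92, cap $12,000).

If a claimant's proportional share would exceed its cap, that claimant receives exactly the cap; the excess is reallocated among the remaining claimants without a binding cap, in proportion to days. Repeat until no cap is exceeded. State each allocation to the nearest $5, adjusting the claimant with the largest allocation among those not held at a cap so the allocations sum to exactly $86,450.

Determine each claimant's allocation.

Combined days = 749.
Pro-rata shares before constraints: Ibarra 5,540.19; Marchetti 33,933.64; Halvorsen 36,357.48; Becker 10,618.69.
Cap binds for Marchetti ($16,600); balance $69,850 reallocated over remaining days 455.
Cap binds for Becker ($12,000); balance $57,850 reallocated over remaining days 363.
Shares after redistribution: Ibarra 7,649.59 → $7,650; Halvorsen 50,200.41 → $50,200.

Ibarra: $7,650 | Marchetti: $16,600 | Halvorsen: $50,200 | Becker: $12,000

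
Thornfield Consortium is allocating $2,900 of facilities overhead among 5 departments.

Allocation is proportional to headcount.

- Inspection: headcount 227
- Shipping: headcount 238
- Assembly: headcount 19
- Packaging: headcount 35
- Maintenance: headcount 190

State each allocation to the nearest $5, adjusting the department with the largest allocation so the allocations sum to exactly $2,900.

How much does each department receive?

Sum of headcount: 709.
Raw shares: Inspection 227/709 × $2,900 = 928.49; Shipping 238/709 × $2,900 = 973.48; Assembly 19/709 × $2,900 = 77.72; Packaging 35/709 × $2,900 = 143.16; Maintenance 190/709 × $2,900 = 777.15.
Rounded to nearest $5: Inspection $930; Shipping $975; Assembly $80; Packaging $145; Maintenance $775. Sum = $2,905.
Difference $2,900 − $2,905 = −$5 applied to largest allocation (Shipping): Shipping becomes $970.

Inspection: $930 · Shipping: $970 · Assembly: $80 · Packaging: $145 · Maintenance: $775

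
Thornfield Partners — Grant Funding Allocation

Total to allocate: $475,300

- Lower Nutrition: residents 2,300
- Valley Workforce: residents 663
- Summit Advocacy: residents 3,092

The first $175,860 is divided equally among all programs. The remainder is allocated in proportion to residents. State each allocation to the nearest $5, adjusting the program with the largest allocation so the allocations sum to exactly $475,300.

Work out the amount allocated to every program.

Lower Nutrition: $172,365 | Valley Workforce: $91,410 | Summit Advocacy: $211,525

$175,860 shared equally gives $58,620 per program.
Remainder $299,440 by residents (total 6,055): Lower Nutrition 113,742.69 → $113,745; Valley Workforce 32,787.57 → $32,790; Summit Advocacy 152,909.74 → $152,910.
Rounding difference −$5 on remainder applied to Summit Advocacy.
Totals: Lower Nutrition $58,620 + $113,745 = $172,365; Valley Workforce $58,620 + $32,790 = $91,410; Summit Advocacy $58,620 + $152,905 = $211,525.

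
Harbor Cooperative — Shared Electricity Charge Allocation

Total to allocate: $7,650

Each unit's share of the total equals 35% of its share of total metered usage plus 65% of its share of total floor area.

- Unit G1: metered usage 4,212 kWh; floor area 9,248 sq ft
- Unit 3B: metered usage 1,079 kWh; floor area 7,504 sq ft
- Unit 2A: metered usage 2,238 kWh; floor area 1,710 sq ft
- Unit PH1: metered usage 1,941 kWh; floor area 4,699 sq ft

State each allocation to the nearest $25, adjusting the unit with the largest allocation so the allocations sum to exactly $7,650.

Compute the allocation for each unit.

Totals — metered usage 9,470, floor area 23,161.
Blended shares (35% metered usage + 65% floor area): Unit G1 0.4152; Unit 3B 0.2505; Unit 2A 0.1307; Unit PH1 0.2036.
Raw shares: Unit G1 3,176.36; Unit 3B 1,916.13; Unit 2A 999.89; Unit PH1 1,557.63.
After rounding ($25): Unit G1 $3,175; Unit 3B $1,925; Unit 2A $1,000; Unit PH1 $1,550. Sum = $7,650.
Sum already equals the total — no adjustment.

Unit G1: $3,175 · Unit 3B: $1,925 · Unit 2A: $1,000 · Unit PH1: $1,550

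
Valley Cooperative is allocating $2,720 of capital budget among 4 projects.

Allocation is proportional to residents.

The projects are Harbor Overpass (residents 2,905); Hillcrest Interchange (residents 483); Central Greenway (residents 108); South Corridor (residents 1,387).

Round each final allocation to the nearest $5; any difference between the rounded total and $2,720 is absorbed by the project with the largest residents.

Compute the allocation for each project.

Combined residents = 4,883.
Raw shares: Harbor Overpass 2,905/4,883 × $2,720 = 1,618.19; Hillcrest Interchange 483/4,883 × $2,720 = 269.05; Central Greenway 108/4,883 × $2,720 = 60.16; South Corridor 1,387/4,883 × $2,720 = 772.61.
After rounding ($5): Harbor Overpass $1,620; Hillcrest Interchange $270; Central Greenway $60; South Corridor $775. Sum = $2,725.
Difference $2,720 − $2,725 = −$5 applied to largest residents (Harbor Overpass): Harbor Overpass becomes $1,615.

Harbor Overpass: $1,615 · Hillcrest Interchange: $270 · Central Greenway: $60 · South Corridor: $775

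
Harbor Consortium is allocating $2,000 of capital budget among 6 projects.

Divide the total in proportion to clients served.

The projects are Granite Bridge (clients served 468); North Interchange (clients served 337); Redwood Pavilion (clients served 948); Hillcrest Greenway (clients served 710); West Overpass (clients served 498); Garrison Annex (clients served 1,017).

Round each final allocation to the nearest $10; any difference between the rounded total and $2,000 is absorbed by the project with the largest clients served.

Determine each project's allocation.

Granite Bridge: $240; North Interchange: $170; Redwood Pavilion: $480; Hillcrest Greenway: $360; West Overpass: $250; Garrison Annex: $500

Sum of clients served: 3,978.
Unrounded shares: Granite Bridge 468/3,978 × $2,000 = 235.29; North Interchange 337/3,978 × $2,000 = 169.43; Redwood Pavilion 948/3,978 × $2,000 = 476.62; Hillcrest Greenway 710/3,978 × $2,000 = 356.96; West Overpass 498/3,978 × $2,000 = 250.38; Garrison Annex 1,017/3,978 × $2,000 = 511.31.
After rounding ($10): Granite Bridge $240; North Interchange $170; Redwood Pavilion $480; Hillcrest Greenway $360; West Overpass $250; Garrison Annex $510. Sum = $2,010.
Difference $2,000 − $2,010 = −$10 applied to largest clients served (Garrison Annex): Garrison Annex becomes $500.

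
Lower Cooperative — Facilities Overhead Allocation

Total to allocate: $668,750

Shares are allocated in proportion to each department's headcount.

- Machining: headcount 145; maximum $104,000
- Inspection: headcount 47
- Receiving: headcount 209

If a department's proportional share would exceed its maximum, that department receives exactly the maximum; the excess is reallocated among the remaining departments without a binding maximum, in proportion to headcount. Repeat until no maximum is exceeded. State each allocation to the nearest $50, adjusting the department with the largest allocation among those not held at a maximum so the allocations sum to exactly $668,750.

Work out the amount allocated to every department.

Machining: $104,000 | Inspection: $103,700 | Receiving: $461,050

Headcount total: 401.
Proportional shares (ignoring caps): Machining 241,817.33; Inspection 78,382.17; Receiving 348,550.50.
Capped: Machining ($104,000); balance $564,750 reallocated over remaining headcount 256.
Remaining shares: Inspection 103,684.57 → $103,700; Receiving 461,065.43 → $461,050.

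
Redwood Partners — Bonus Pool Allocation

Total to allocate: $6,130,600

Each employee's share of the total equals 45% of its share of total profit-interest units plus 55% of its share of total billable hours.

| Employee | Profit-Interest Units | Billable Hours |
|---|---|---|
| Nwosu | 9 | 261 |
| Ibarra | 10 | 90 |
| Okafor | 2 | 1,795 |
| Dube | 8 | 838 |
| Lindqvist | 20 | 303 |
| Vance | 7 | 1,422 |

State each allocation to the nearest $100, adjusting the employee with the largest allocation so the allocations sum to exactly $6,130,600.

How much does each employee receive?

Totals — profit-interest units 56, billable hours 4,709.
Blended shares (45% profit-interest units + 55% billable hours): Nwosu 0.1028; Ibarra 0.0909; Okafor 0.2257; Dube 0.1622; Lindqvist 0.1961; Vance 0.2223.
Proportional shares: Nwosu 630,260.06; Ibarra 557,081.05; Okafor 1,383,818.40; Dube 994,151.10; Lindqvist 1,202,234.97; Vance 1,363,054.42.
At nearest $100: Nwosu $630,300; Ibarra $557,100; Okafor $1,383,800; Dube $994,200; Lindqvist $1,202,200; Vance $1,363,100. Sum = $6,130,700.
Difference $6,130,600 − $6,130,700 = −$100 applied to largest allocation (Okafor): Okafor becomes $1,383,700.

Nwosu: $630,300 | Ibarra: $557,100 | Okafor: $1,383,700 | Dube: $994,200 | Lindqvist: $1,202,200 | Vance: $1,363,100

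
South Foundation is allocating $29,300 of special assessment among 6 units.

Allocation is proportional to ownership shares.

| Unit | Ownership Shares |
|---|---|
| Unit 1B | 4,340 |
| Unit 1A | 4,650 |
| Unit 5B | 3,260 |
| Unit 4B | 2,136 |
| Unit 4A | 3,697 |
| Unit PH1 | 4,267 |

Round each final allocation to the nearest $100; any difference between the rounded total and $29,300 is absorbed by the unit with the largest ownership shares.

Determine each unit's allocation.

Ownership shares total: 4,340 + 4,650 + 3,260 + 2,136 + 3,697 + 4,267 = 22,350.
Raw shares: Unit 1B 5,689.57; Unit 1A 6,095.97; Unit 5B 4,273.74; Unit 4B 2,800.21; Unit 4A 4,846.63; Unit PH1 5,593.87.
At nearest $100: Unit 1B $5,700; Unit 1A $6,100; Unit 5B $4,300; Unit 4B $2,800; Unit 4A $4,800; Unit PH1 $5,600. Sum = $29,300.
No rounding difference to absorb.

Unit 1B: $5,700; Unit 1A: $6,100; Unit 5B: $4,300; Unit 4B: $2,800; Unit 4A: $4,800; Unit PH1: $5,600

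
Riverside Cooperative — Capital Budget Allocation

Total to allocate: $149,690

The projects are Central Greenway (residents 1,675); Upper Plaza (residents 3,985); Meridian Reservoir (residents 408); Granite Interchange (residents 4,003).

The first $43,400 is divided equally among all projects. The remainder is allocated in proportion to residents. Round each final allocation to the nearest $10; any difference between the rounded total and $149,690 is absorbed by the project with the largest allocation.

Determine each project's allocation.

Equal tier: $43,400 ÷ 4 = $10,850 apiece.
Remainder $106,290 by residents (total 10,071): Central Greenway 17,678.06 → $17,680; Upper Plaza 42,057.95 → $42,060; Meridian Reservoir 4,306.06 → $4,310; Granite Interchange 42,247.93 → $42,250.
Rounding difference −$10 on remainder applied to Granite Interchange.
Totals: Central Greenway $10,850 + $17,680 = $28,530; Upper Plaza $10,850 + $42,060 = $52,910; Meridian Reservoir $10,850 + $4,310 = $15,160; Granite Interchange $10,850 + $42,240 = $53,090.

Central Greenway: $28,530 | Upper Plaza: $52,910 | Meridian Reservoir: $15,160 | Granite Interchange: $53,090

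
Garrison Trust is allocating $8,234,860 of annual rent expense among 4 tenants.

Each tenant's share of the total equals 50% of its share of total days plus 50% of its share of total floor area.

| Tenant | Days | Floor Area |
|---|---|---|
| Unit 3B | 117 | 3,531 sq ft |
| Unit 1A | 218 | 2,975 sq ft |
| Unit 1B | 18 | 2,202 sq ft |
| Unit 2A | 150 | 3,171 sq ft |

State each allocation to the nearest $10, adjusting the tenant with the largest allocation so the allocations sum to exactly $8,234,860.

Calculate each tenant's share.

Unit 3B: $2,181,630; Unit 1A: $2,815,660; Unit 1B: $910,590; Unit 2A: $2,326,980

Days total 503; floor area total 11,879.
Blended shares (50% days + 50% floor area): Unit 3B 0.2649; Unit 1A 0.3419; Unit 1B 0.1106; Unit 2A 0.2826.
Pro-rata amounts: Unit 3B 2,181,626.94; Unit 1A 2,815,669.75; Unit 1B 910,587.87; Unit 2A 2,326,975.44.
At nearest $10: Unit 3B $2,181,630; Unit 1A $2,815,670; Unit 1B $910,590; Unit 2A $2,326,980. Sum = $8,234,870.
Difference $8,234,860 − $8,234,870 = −$10 applied to largest allocation (Unit 1A): Unit 1A becomes $2,815,660.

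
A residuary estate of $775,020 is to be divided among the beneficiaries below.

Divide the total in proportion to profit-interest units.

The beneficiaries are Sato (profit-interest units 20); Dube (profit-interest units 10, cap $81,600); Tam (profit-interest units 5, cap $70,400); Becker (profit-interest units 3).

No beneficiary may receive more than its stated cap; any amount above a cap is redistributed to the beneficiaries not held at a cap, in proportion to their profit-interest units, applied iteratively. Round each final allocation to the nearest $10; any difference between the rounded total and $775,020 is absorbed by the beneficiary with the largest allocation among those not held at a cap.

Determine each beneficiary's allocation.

Sum of profit-interest units: 38.
Pro-rata shares before constraints: Sato 407,905.26; Dube 203,952.63; Tam 101,976.32; Becker 61,185.79.
Held at cap: Dube ($81,600), Tam ($70,400); residual $623,020 reallocated over remaining profit-interest units 23.
Redistributed shares: Sato 541,756.52 → $541,760; Becker 81,263.48 → $81,260.

Sato: $541,760 · Dube: $81,600 · Tam: $70,400 · Becker: $81,260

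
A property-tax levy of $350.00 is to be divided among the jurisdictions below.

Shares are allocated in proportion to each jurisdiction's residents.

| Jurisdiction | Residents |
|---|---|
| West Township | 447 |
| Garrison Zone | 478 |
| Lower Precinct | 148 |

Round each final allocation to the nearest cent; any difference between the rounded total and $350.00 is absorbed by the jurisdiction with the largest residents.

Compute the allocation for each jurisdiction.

West Township: $145.81 | Garrison Zone: $155.91 | Lower Precinct: $48.28

Sum of residents: 447 + 478 + 148 = 1,073.
Raw shares: West Township 145.8062; Garrison Zone 155.9180; Lower Precinct 48.2759.
After rounding (cent): West Township $145.81; Garrison Zone $155.92; Lower Precinct $48.28. Sum = $350.01.
Difference $350.00 − $350.01 = −$0.01 applied to largest residents (Garrison Zone): Garrison Zone becomes $155.91.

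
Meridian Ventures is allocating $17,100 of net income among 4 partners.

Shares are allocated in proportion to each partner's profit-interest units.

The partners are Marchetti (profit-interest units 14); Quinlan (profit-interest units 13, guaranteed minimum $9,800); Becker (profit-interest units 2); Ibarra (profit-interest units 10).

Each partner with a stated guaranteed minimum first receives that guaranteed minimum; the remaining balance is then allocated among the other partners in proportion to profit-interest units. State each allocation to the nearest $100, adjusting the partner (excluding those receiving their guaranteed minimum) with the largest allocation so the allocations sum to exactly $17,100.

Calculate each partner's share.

Marchetti: $3,900 · Quinlan: $9,800 · Becker: $600 · Ibarra: $2,800

Fund the minimums — Quinlan $9,800. Remaining pool $7,300.
Remaining pool split over remaining profit-interest units 26: Marchetti 3,930.77 → $3,900; Becker 561.54 → $600; Ibarra 2,807.69 → $2,800.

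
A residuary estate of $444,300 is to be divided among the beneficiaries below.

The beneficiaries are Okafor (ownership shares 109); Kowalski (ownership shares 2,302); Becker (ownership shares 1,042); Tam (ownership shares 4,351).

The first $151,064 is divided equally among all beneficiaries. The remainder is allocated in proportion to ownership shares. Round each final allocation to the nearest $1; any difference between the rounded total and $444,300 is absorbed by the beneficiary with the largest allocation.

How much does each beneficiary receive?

First tranche $151,064 split equally: $37,766 each.
Remainder $293,236 by ownership shares (total 7,804): Okafor 4,095.68 → $4,096; Kowalski 86,497.86 → $86,498; Becker 39,153.24 → $39,153; Tam 163,489.22 → $163,489.
Totals: Okafor $37,766 + $4,096 = $41,862; Kowalski $37,766 + $86,498 = $124,264; Becker $37,766 + $39,153 = $76,919; Tam $37,766 + $163,489 = $201,255.

Okafor: $41,862 | Kowalski: $124,264 | Becker: $76,919 | Tam: $201,255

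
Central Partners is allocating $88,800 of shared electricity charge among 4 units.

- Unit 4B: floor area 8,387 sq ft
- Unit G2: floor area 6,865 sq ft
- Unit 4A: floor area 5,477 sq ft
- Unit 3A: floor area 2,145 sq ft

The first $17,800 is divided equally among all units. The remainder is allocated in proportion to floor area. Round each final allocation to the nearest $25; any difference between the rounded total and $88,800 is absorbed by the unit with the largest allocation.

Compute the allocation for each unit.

First tranche $17,800 split equally: $4,450 each.
Remainder $71,000 by floor area (total 22,874): Unit 4B 26,032.92 → $26,025; Unit G2 21,308.69 → $21,300; Unit 4A 17,000.39 → $17,000; Unit 3A 6,658.00 → $6,650.
Rounding difference +$25 on remainder applied to Unit 4B.
Totals: Unit 4B $4,450 + $26,050 = $30,500; Unit G2 $4,450 + $21,300 = $25,750; Unit 4A $4,450 + $17,000 = $21,450; Unit 3A $4,450 + $6,650 = $11,100.

Unit 4B: $30,500 · Unit G2: $25,750 · Unit 4A: $21,450 · Unit 3A: $11,100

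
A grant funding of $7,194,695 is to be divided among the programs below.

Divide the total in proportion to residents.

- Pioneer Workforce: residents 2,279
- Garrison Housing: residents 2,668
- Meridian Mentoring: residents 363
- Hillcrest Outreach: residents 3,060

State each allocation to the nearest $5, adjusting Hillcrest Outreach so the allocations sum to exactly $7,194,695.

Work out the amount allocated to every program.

Sum of residents: 8,370.
Proportional shares: Pioneer Workforce 2,279/8,370 × $7,194,695 = 1,958,985.65; Garrison Housing 2,668/8,370 × $7,194,695 = 2,293,362.76; Meridian Mentoring 363/8,370 × $7,194,695 = 312,027.99; Hillcrest Outreach 3,060/8,370 × $7,194,695 = 2,630,318.60.
At nearest $5: Pioneer Workforce $1,958,985; Garrison Housing $2,293,365; Meridian Mentoring $312,030; Hillcrest Outreach $2,630,320. Sum = $7,194,700.
Difference $7,194,695 − $7,194,700 = −$5 applied to Hillcrest Outreach: Hillcrest Outreach becomes $2,630,315.

Pioneer Workforce: $1,958,985; Garrison Housing: $2,293,365; Meridian Mentoring: $312,030; Hillcrest Outreach: $2,630,315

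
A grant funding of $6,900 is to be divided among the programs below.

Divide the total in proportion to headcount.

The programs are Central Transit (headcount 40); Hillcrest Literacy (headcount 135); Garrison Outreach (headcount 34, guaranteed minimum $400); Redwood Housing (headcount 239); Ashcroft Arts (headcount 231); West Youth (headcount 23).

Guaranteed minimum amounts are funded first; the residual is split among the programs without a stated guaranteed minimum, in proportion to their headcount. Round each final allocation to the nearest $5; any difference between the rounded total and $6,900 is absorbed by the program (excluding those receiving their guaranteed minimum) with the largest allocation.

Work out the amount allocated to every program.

Central Transit: $390; Hillcrest Literacy: $1,315; Garrison Outreach: $400; Redwood Housing: $2,320; Ashcroft Arts: $2,250; West Youth: $225

Minimums first: Garrison Outreach $400. Residual $6,500.
Residual split over remaining headcount 668: Central Transit 389.22 → $390; Hillcrest Literacy 1,313.62 → $1,315; Redwood Housing 2,325.60 → $2,325; Ashcroft Arts 2,247.75 → $2,250; West Youth 223.80 → $225.
Rounding difference −$5 applied to Redwood Housing → $2,320.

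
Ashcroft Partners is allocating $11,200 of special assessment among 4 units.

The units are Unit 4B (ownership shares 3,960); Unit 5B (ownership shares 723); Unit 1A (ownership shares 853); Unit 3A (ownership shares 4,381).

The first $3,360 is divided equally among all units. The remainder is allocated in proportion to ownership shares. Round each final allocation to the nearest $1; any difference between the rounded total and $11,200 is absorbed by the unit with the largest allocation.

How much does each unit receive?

Unit 4B: $3,971 | Unit 5B: $1,412 | Unit 1A: $1,514 | Unit 3A: $4,303

First tranche $3,360 split equally: $840 each.
Remainder $7,840 by ownership shares (total 9,917): Unit 4B 3,130.62 → $3,131; Unit 5B 571.58 → $572; Unit 1A 674.35 → $674; Unit 3A 3,463.45 → $3,463.
Totals: Unit 4B $840 + $3,131 = $3,971; Unit 5B $840 + $572 = $1,412; Unit 1A $840 + $674 = $1,514; Unit 3A $840 + $3,463 = $4,303.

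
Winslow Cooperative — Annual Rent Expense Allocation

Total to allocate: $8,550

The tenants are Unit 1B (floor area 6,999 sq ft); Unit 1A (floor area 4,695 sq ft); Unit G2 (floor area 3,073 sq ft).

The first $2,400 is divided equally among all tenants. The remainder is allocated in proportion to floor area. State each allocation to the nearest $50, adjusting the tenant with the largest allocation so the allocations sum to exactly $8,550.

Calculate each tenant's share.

First tranche $2,400 split equally: $800 each.
Remainder $6,150 by floor area (total 14,767): Unit 1B 2,914.87 → $2,900; Unit 1A 1,955.32 → $1,950; Unit G2 1,279.81 → $1,300.
Totals: Unit 1B $800 + $2,900 = $3,700; Unit 1A $800 + $1,950 = $2,750; Unit G2 $800 + $1,300 = $2,100.

Unit 1B: $3,700 · Unit 1A: $2,750 · Unit G2: $2,100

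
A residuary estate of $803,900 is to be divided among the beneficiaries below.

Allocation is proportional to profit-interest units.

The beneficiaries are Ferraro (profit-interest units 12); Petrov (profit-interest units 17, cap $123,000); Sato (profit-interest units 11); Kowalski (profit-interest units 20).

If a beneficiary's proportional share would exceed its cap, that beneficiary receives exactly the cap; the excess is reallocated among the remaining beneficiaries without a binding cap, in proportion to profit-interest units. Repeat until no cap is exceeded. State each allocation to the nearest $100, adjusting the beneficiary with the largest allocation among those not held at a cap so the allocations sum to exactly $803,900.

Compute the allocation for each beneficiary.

Combined profit-interest units = 60.
Pro-rata shares before constraints: Ferraro 160,780.00; Petrov 227,771.67; Sato 147,381.67; Kowalski 267,966.67.
Held at cap: Petrov ($123,000); balance $680,900 reallocated over remaining profit-interest units 43.
Remaining shares: Ferraro 190,018.60 → $190,000; Sato 174,183.72 → $174,200; Kowalski 316,697.67 → $316,700.

Ferraro: $190,000; Petrov: $123,000; Sato: $174,200; Kowalski: $316,700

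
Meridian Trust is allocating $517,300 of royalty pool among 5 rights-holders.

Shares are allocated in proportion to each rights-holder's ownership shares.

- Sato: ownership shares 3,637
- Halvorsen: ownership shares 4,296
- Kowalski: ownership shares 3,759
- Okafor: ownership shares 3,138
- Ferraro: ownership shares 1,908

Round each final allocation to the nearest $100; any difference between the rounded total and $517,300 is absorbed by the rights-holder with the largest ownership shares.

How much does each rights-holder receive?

Sum of ownership shares: 3,637 + 4,296 + 3,759 + 3,138 + 1,908 = 16,738.
Pro-rata amounts: Sato 112,404.12; Halvorsen 132,770.99; Kowalski 116,174.61; Okafor 96,982.16; Ferraro 58,968.12.
After rounding ($100): Sato $112,400; Halvorsen $132,800; Kowalski $116,200; Okafor $97,000; Ferraro $59,000. Sum = $517,400.
Difference $517,300 − $517,400 = −$100 applied to largest ownership shares (Halvorsen): Halvorsen becomes $132,700.

Sato: $112,400 · Halvorsen: $132,700 · Kowalski: $116,200 · Okafor: $97,000 · Ferraro: $59,000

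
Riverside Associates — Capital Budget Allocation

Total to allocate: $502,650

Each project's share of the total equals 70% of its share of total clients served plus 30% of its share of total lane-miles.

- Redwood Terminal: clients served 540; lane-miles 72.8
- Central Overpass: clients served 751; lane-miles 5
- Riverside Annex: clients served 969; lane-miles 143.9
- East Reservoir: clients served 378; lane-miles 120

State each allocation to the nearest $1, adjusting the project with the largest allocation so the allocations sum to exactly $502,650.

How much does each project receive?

Redwood Terminal: $104,152 · Central Overpass: $102,375 · Riverside Annex: $192,749 · East Reservoir: $103,374

Clients served total 2,638; lane-miles total 341.7.
Blended shares (70% clients served + 30% lane-miles): Redwood Terminal 0.2072; Central Overpass 0.2037; Riverside Annex 0.3835; East Reservoir 0.2057.
Pro-rata amounts: Redwood Terminal 104,152.14; Central Overpass 102,374.51; Riverside Annex 192,748.94; East Reservoir 103,374.41.
At nearest $1: Redwood Terminal $104,152; Central Overpass $102,375; Riverside Annex $192,749; East Reservoir $103,374. Sum = $502,650.
No rounding difference to absorb.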